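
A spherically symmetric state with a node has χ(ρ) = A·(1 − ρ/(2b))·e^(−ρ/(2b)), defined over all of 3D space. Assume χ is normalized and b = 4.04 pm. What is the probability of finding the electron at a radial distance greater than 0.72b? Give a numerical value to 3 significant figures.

P = ∫ |χ|² 4πρ² dρ over ρ > 0.72b.
Normalization gives A² = 1/(8·π·b^3).
In terms of u = ρ/b (A², 4π and the length scale all cancel between numerator and denominator), P = [∫_{0.72}^{∞} u^2·(1 - u/2)^2·e^(-u) du] / [∫_{0}^{∞} u^2·(1 - u/2)^2·e^(-u) du].
An antiderivative of u^2·(1 - u/2)^2·e^(-u) is -(u^4/4 + u^2 + 2·u + 2)·e^(-u); evaluating from 0.72 to ∞ gives ≈ 1.9595, while the full integral is 2.
Taking the ratio yields P = 0.9797.

P ≈ 0.980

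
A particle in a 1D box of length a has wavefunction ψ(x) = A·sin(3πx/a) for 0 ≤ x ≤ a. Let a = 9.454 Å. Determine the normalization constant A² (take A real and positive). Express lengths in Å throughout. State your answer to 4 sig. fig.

Normalization requires ∫|ψ|² dx = 1, integrated from 0 to a.
Using sin²θ = (1 − cos 2θ)/2, the integral (without the A² prefactor) comes out to a/2.
So A² = (a/2)^(−1).
With a = 9.454: A² = 0.21155 and A = 0.45995.

A^2 ≈ 0.2116 Å^(-1)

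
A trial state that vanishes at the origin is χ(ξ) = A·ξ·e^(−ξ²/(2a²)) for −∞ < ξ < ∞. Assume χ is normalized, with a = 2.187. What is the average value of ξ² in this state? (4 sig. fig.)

⟨ξ^2⟩ ≈ 7.174

By definition ⟨ξ²⟩ = ∫ ξ^2 |χ(ξ)|² dξ.
Differentiating ∫e^(−αξ²) dξ = √(π/α) under α to get the higher moments, since the A² factors cancel between numerator and denominator, ⟨ξ²⟩ = 3·a^2/2.
With a = 2.187, ⟨ξ^2⟩ = 7.1745.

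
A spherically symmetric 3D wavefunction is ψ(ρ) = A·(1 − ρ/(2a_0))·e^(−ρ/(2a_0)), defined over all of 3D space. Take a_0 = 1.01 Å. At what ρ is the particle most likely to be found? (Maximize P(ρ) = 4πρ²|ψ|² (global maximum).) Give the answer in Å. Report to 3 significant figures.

ρ ≈ 5.29 Å

Differentiate P(ρ) = 4πρ²|ψ|² with respect to ρ and set to zero.
Solving yields ρ = a_0·(√(5) + 3).
With a_0 = 1.01, the most probable radial distance is 5.288 Å.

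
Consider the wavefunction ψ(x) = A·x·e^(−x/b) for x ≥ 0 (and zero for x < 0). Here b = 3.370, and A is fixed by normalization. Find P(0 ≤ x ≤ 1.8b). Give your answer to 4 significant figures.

P ≈ 0.6973

|ψ|² is the probability density, so P = ∫_{0}^{1.8b} |ψ|² dx.
With A² fixed by ∫|ψ|² = 1, i.e. A² = (b^3/4)^(−1), substitute and integrate.
Substituting u = x/b, A² and the length scale cancel in the ratio: P = ∫_{0}^{1.8} u^2·e^(-2·u) du / ∫_{0}^{∞} u^2·e^(-2·u) du.
An antiderivative of u^2·e^(-2·u) is -(2·u^2 + 2·u + 1)·e^(-2·u)/4; evaluating from 0 to 1.8 gives 1/4 - 277·e^(-18/5)/100, while the full integral is 1/4.
This works out to P = 0.69725.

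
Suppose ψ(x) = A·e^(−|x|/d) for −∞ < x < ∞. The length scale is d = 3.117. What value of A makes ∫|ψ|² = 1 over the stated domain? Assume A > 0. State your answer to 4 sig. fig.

Normalization requires ∫|ψ|² dx = 1, integrated from −∞ to ∞.
Recall ∫₀^∞ x^m e^(−x/β) dx = m!·β^(m+1), the integral (without the A² prefactor) comes out to d.
Plugging in d = 3.117 yields A = 0.56641.

A ≈ 0.5664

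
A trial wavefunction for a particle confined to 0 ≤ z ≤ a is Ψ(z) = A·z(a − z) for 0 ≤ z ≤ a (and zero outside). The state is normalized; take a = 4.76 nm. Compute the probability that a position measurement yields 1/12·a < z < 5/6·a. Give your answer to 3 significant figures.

|Ψ|² is the probability density, so P = ∫_{1/12·a}^{5/6·a} |Ψ|² dz.
With A² fixed by ∫|Ψ|² = 1, i.e. A² = (a^5/30)^(−1), substitute and integrate.
Substituting u = z/a, A² and the length scale cancel in the ratio: P = ∫_{1/12}^{5/6} u^2·(1 - u)^2 du / ∫_{0}^{1} u^2·(1 - u)^2 du.
Using ∫ u^2·(1 - u)^2 du = u^3·(6·u^2 - 15·u + 10)/30, the numerator is ≈ 0.031981 and the denominator is 1/30.
This works out to P = 4421/4608.

P ≈ 0.959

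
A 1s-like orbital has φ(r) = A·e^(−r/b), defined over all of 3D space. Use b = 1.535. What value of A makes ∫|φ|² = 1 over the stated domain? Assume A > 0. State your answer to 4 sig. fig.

A ≈ 0.2967

We need A² ∫|f|² 4πr² dr = 1, taking the integral from 0 to ∞.
(Spherical symmetry: dV = 4πr² dr.)
With ∫₀^∞ r^2 e^(−αr) dr = 2!/α^3, carrying out the integral gives A² · π·b^3.
Hence A² = 1/[π·b^3].
With b = 1.535: A² = 0.088009 and A = 0.29666.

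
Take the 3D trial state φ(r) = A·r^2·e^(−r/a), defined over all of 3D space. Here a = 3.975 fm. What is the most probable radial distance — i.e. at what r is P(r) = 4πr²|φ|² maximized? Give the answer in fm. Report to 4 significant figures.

Differentiate P(r) = 4πr²|φ|² with respect to r and set to zero.
This gives r = 3·a.
With a = 3.975, the most probable radial distance is 11.925 fm.

r ≈ 11.93 fm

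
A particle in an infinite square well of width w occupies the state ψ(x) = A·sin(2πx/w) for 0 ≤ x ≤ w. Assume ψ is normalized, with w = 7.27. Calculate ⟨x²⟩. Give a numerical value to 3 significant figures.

⟨x^2⟩ ≈ 16.9

By definition ⟨x²⟩ = ∫ x^2 |ψ(x)|² dx.
Since the A² factors cancel between numerator and denominator, ⟨x²⟩ = -w^2/(8·π^2) + w^2/3.
Putting w = 7.27 gives 16.95.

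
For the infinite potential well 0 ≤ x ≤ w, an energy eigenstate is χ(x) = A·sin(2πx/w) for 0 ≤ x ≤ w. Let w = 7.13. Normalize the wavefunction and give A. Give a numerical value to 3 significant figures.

A ≈ 0.530

Normalization requires ∫|χ|² dx = 1, integrated from 0 to w.
Using sin²θ = (1 − cos 2θ)/2, ∫|χ|² dx = A²·(w/2).
With w = 7.13: A² = 0.2805 and A = 0.5296.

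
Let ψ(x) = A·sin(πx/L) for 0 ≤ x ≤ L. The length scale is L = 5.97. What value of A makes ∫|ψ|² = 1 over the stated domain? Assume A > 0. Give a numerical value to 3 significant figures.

Require ∫ |ψ|² dx = 1 over the whole domain.
With ∫₀^L sin²(nπx/L) dx = L/2, the integral (without the A² prefactor) comes out to L/2.
Hence A² = 1/[L/2].
Substituting L = 5.97 gives A² = 0.3350, so A = 0.5788.

A ≈ 0.579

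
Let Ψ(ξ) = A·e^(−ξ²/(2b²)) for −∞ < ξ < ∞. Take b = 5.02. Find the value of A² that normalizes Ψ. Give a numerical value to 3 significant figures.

A^2 ≈ 0.112

We need A² ∫|f|² dξ = 1, taking the integral from −∞ to ∞.
∫|Ψ|² dξ = A²·(√(π)·b).
Setting this equal to 1 gives A² = 1/(√(π)·b).
With b = 5.02: A² = 0.1124 and A = 0.3352.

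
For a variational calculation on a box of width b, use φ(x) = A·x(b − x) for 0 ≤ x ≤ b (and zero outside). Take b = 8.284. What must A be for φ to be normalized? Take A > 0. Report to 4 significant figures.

Normalization requires ∫|φ|² dx = 1, integrated from 0 to b.
Expanding the polynomial and integrating term by term, the integral (without the A² prefactor) comes out to b^5/30.
So A² = (b^5/30)^(−1).
Plugging in b = 8.284 yields A = 0.027731.

A ≈ 0.02773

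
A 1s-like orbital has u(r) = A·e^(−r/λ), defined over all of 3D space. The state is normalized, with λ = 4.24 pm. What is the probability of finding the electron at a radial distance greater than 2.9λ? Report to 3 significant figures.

P ≈ 0.0715

Integrate the radial probability density 4πr²|u|² over r > 2.9λ.
Normalization gives A² = 1/(π·λ^3).
Let t = r/λ; then A², 4π and the length scale all cancel, so P = ∫_{2.9}^{∞} t^2·e^(-2·t) dt ÷ ∫_{0}^{∞} t^2·e^(-2·t) dt.
An antiderivative of t^2·e^(-2·t) is -(2·t^2 + 2·t + 1)·e^(-2·t)/4; evaluating from 2.9 to ∞ gives 1181·e^(-29/5)/200, while the full integral is 1/4.
This evaluates to P = 0.07151.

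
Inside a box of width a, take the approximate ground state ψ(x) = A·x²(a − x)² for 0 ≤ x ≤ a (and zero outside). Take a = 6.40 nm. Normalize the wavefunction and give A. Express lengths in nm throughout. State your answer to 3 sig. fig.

Require ∫ |ψ|² dx = 1 over the whole domain.
The integral (without the A² prefactor) comes out to a^9/630.
So A² = (a^9/630)^(−1).
Plugging in a = 6.40 yields A = 0.005914.

A ≈ 0.00591 nm^(-9/2)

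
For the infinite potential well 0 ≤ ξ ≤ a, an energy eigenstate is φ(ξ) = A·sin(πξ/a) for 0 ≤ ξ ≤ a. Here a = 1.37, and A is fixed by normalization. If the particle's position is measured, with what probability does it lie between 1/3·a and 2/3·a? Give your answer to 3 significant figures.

|φ|² is the probability density, so P = ∫_{1/3·a}^{2/3·a} |φ|² dξ.
With A² fixed by ∫|φ|² = 1, i.e. A² = (a/2)^(−1), substitute and integrate.
In terms of u = ξ/a (A² and the length scale cancel between numerator and denominator), P = [∫_{1/3}^{2/3} sin(π·u)^2 du] / [∫_{0}^{1} sin(π·u)^2 du].
Using ∫ sin(π·u)^2 du = u/2 - sin(2·π·u)/(4·π), the numerator is √(3)/(4·π) + 1/6 and the denominator is 1/2.
The result is P = (√(3)/2 + π/3)/π.

P ≈ 0.609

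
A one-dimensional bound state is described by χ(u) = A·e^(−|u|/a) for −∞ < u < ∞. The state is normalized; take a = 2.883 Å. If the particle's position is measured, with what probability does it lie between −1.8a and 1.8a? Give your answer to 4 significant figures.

P = ∫_{−1.8a}^{1.8a} |χ(u)|² du.
Since A² = 1/(a), this is the region integral divided by the full normalization integral.
Both integrals are even about u = 0, so only the u ≥ 0 halves are needed (the factors of 2 cancel). In terms of t = u/a (A² and the length scale cancel between numerator and denominator), P = [∫_{0}^{1.8} e^(-2·t) dt] / [∫_{0}^{∞} e^(-2·t) dt].
Using ∫ e^(-2·t) dt = -e^(-2·t)/2, the numerator is 1/2 - e^(-18/5)/2 and the denominator is 1/2.
The result is P = 0.97268.

P ≈ 0.9727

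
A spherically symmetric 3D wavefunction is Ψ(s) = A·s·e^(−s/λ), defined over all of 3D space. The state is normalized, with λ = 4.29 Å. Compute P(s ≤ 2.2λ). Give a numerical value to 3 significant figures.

P ≈ 0.449

Integrate the radial probability density 4πs²|Ψ|² over s ≤ 2.2λ.
Normalization gives A² = 1/(3·π·λ^5).
In terms of u = s/λ (A², 4π and the length scale all cancel between numerator and denominator), P = [∫_{0}^{2.2} u^4·e^(-2·u) du] / [∫_{0}^{∞} u^4·e^(-2·u) du].
With ∫ u^4·e^(-2·u) du = -(u^4/2 + u^3 + 3·u^2/2 + 3·u/2 + 3/4)·e^(-2·u) + C, the region integral is ≈ 0.33661 and the full one is 3/4.
Taking the ratio yields P = 0.4488.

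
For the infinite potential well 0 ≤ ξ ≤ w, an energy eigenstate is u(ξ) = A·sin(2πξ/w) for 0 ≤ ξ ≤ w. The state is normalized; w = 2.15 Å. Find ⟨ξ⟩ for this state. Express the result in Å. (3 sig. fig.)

By definition ⟨ξ⟩ = ∫ ξ |u(ξ)|² dξ.
Evaluating both integrals, ⟨ξ⟩ = w/2.
With w = 2.15, ⟨ξ⟩ = 1.075.

⟨ξ⟩ ≈ 1.08 Å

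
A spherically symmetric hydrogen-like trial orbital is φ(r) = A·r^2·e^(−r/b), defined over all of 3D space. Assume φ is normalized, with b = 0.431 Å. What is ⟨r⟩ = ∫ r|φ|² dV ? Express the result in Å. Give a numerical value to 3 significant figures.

By definition ⟨r⟩ = ∫ r |φ(r)|² 4πr² dr.
Since the A² factors cancel between numerator and denominator, ⟨r⟩ = 7·b/2.
With b = 0.431, ⟨r⟩ = 1.509.

⟨r⟩ ≈ 1.51 Å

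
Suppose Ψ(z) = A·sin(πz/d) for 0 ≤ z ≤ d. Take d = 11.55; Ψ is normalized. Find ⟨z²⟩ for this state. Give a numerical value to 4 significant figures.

⟨z^2⟩ ≈ 37.71

⟨z²⟩ = ∫ z^2 |Ψ|² dz over the full domain.
Using sin²θ = (1 − cos 2θ)/2, the ratio of the moment integral to the normalization integral gives ⟨z²⟩ = -d^2/(2·π^2) + d^2/3.
Putting d = 11.55 gives 37.709.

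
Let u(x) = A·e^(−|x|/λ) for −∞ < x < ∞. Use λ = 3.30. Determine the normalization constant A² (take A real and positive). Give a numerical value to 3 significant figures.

The normalization condition is ∫|u|² dx = 1 from −∞ to ∞.
With ∫₀^∞ x^0 e^(−αx) dx = 0!/α^1, carrying out the integral gives A² · λ.
Hence A² = 1/[λ].
With λ = 3.30: A² = 0.3030 and A = 0.5505.

A^2 ≈ 0.303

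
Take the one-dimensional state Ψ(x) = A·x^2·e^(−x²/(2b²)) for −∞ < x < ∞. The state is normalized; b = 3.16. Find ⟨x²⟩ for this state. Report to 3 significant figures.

⟨x^2⟩ ≈ 25.0

By definition ⟨x²⟩ = ∫ x^2 |Ψ(x)|² dx.
The ratio of the moment integral to the normalization integral gives ⟨x²⟩ = 5·b^2/2.
With b = 3.16, ⟨x^2⟩ = 24.96.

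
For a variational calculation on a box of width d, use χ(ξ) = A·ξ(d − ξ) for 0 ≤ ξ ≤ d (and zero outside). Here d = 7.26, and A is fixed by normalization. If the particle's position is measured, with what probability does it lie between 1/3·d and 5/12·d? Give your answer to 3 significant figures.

The probability is P = ∫ |χ|² dξ over [1/3·d, 5/12·d].
With A² fixed by ∫|χ|² = 1, i.e. A² = (d^5/30)^(−1), substitute and integrate.
In terms of u = ξ/d (A² and the length scale cancel between numerator and denominator), P = [∫_{1/3}^{5/12} u^2·(1 - u)^2 du] / [∫_{0}^{1} u^2·(1 - u)^2 du].
An antiderivative of u^2·(1 - u)^2 is u^3·(6·u^2 - 15·u + 10)/30; evaluating from 1/3 to 5/12 gives ≈ 0.0045581, while the full integral is 1/30.
Evaluating gives P = 0.1367.

P ≈ 0.137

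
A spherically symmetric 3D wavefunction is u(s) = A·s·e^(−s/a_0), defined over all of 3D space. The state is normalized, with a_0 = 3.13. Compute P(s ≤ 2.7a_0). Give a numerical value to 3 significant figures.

P ≈ 0.627

With dV = 4πs²ds, the probability is ∫|u|² dV over s ≤ 2.7a_0.
Normalization gives A² = 1/(3·π·a_0^5).
In terms of t = s/a_0 (A², 4π and the length scale all cancel between numerator and denominator), P = [∫_{0}^{2.7} t^4·e^(-2·t) dt] / [∫_{0}^{∞} t^4·e^(-2·t) dt].
With ∫ t^4·e^(-2·t) dt = -(t^4/2 + t^3 + 3·t^2/2 + 3·t/2 + 3/4)·e^(-2·t) + C, the region integral is ≈ 0.47002 and the full one is 3/4.
Taking the ratio yields P = 0.6267.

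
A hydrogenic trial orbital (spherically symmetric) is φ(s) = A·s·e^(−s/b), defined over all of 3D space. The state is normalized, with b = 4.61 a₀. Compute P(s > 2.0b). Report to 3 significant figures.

With dV = 4πs²ds, the probability is ∫|φ|² dV over s > 2.0b.
The full normalization integral is A²·[3·π·b^5] = 1, fixing A².
In terms of u = s/b (A², 4π and the length scale all cancel between numerator and denominator), P = [∫_{2.0}^{∞} u^4·e^(-2·u) du] / [∫_{0}^{∞} u^4·e^(-2·u) du].
With ∫ u^4·e^(-2·u) du = -(u^4/2 + u^3 + 3·u^2/2 + 3·u/2 + 3/4)·e^(-2·u) + C, the region integral is 103·e^(-4)/4 and the full one is 3/4.
The region integral divided by the full integral gives P = 0.6288.

P ≈ 0.629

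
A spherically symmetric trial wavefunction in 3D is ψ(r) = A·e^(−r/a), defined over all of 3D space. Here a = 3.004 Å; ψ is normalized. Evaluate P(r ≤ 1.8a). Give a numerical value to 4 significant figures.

With dV = 4πr²dr, the probability is ∫|ψ|² dV over r ≤ 1.8a.
The full normalization integral is A²·[π·a^3] = 1, fixing A².
In terms of u = r/a (A², 4π and the length scale all cancel between numerator and denominator), P = [∫_{0}^{1.8} u^2·e^(-2·u) du] / [∫_{0}^{∞} u^2·e^(-2·u) du].
Using ∫ u^2·e^(-2·u) du = -(2·u^2 + 2·u + 1)·e^(-2·u)/4, the numerator is 1/4 - 277·e^(-18/5)/100 and the denominator is 1/4.
This evaluates to P = 0.69725.

P ≈ 0.6973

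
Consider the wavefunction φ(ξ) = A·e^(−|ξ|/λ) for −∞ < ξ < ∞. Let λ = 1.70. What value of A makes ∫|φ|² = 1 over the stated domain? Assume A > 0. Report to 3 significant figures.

Normalization requires ∫|φ|² dξ = 1, integrated from −∞ to ∞.
Recall ∫₀^∞ ξ^m e^(−ξ/β) dξ = m!·β^(m+1), carrying out the integral gives A² · λ.
Hence A² = 1/[λ].
Plugging in λ = 1.70 yields A = 0.7670.

A ≈ 0.767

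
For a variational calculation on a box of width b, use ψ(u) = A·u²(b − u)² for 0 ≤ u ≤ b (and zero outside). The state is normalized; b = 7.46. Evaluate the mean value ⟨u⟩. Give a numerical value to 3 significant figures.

⟨u⟩ ≈ 3.73

The expectation value is the |ψ|²-weighted average of u: ∫ u|ψ|² du.
Expanding the polynomial and integrating term by term, the ratio of the moment integral to the normalization integral gives ⟨u⟩ = b/2.
With b = 7.46, ⟨u⟩ = 3.730.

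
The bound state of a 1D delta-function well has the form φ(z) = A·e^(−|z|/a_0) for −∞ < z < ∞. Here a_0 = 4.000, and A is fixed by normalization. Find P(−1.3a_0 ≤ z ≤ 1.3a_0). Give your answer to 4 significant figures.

P ≈ 0.9257

P = ∫_{−1.3a_0}^{1.3a_0} |φ(z)|² dz.
With A² fixed by ∫|φ|² = 1, i.e. A² = (a_0)^(−1), substitute and integrate.
By symmetry take twice the z ≥ 0 contribution in numerator and denominator; the 2's cancel. In terms of u = z/a_0 (A² and the length scale cancel between numerator and denominator), P = [∫_{0}^{1.3} e^(-2·u) du] / [∫_{0}^{∞} e^(-2·u) du].
Using ∫ e^(-2·u) du = -e^(-2·u)/2, the numerator is 1/2 - e^(-13/5)/2 and the denominator is 1/2.
Taking the ratio, P = 0.92573.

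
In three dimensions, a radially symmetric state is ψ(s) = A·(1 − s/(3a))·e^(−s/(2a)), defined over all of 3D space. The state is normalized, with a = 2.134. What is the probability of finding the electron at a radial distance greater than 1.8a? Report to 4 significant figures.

With dV = 4πs²ds, the probability is ∫|ψ|² dV over s > 1.8a.
The full normalization integral is A²·[8·π·a^3/3] = 1, fixing A².
Substituting u = s/a, A², 4π and the length scale all cancel in the ratio: P = ∫_{1.8}^{∞} u^2·(1 - u/3)^2·e^(-u) du / ∫_{0}^{∞} u^2·(1 - u/3)^2·e^(-u) du.
Using ∫ u^2·(1 - u/3)^2·e^(-u) du = (-u^4 + 2·u^3 - 3·u^2 - 6·u - 6)·e^(-u)/9, the numerator is 5282·e^(-9/5)/1875 and the denominator is 2/3.
This evaluates to P = 0.69849.

P ≈ 0.6985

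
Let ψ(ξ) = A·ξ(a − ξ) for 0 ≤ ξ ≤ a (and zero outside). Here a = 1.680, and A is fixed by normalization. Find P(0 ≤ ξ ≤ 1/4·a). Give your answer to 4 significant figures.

|ψ|² is the probability density, so P = ∫_{0}^{1/4·a} |ψ|² dξ.
With A² fixed by ∫|ψ|² = 1, i.e. A² = (a^5/30)^(−1), substitute and integrate.
Let u = ξ/a; then A² and the length scale cancel, so P = ∫_{0}^{1/4} u^2·(1 - u)^2 du ÷ ∫_{0}^{1} u^2·(1 - u)^2 du.
With ∫ u^2·(1 - u)^2 du = u^3·(6·u^2 - 15·u + 10)/30 + C, the region integral is ≈ 0.00345052 and the full one is 1/30.
This works out to P = 53/512.

P ≈ 0.1035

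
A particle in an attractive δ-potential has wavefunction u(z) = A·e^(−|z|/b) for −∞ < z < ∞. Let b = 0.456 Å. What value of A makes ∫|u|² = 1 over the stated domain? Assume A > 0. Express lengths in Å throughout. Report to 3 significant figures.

A ≈ 1.48 Å^(-1/2)

The normalization condition is ∫|u|² dz = 1 from −∞ to ∞.
Recall ∫₀^∞ z^m e^(−z/β) dz = m!·β^(m+1), carrying out the integral gives A² · b.
With b = 0.456: A² = 2.193 and A = 1.481.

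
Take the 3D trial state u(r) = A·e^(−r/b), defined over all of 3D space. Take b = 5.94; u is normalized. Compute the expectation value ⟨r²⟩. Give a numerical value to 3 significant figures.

⟨r^2⟩ ≈ 106

By definition ⟨r²⟩ = ∫ r^2 |u(r)|² 4πr² dr.
Since the A² factors cancel between numerator and denominator, ⟨r²⟩ = 3·b^2.
With b = 5.94, ⟨r^2⟩ = 105.9.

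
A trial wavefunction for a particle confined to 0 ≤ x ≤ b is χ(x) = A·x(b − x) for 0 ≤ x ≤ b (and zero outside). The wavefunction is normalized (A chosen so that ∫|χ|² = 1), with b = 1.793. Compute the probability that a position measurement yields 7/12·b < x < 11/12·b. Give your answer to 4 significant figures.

P = ∫_{7/12·b}^{11/12·b} |χ(x)|² dx.
Since A² = 1/(b^5/30), this is the region integral divided by the full normalization integral.
In terms of u = x/b (A² and the length scale cancel between numerator and denominator), P = [∫_{7/12}^{11/12} u^2·(1 - u)^2 du] / [∫_{0}^{1} u^2·(1 - u)^2 du].
Using ∫ u^2·(1 - u)^2 du = u^3·(6·u^2 - 15·u + 10)/30, the numerator is ≈ 0.0113844 and the denominator is 1/30.
The result is P = 0.34153.

P ≈ 0.3415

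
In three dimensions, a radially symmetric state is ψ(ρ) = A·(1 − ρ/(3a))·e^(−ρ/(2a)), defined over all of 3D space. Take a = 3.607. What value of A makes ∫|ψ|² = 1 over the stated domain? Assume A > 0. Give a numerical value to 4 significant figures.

A ≈ 0.05043

Normalization requires ∫|ψ|² 4πρ² dρ = 1, integrated from 0 to ∞.
The integral (without the A² prefactor) comes out to 8·π·a^3/3.
Substituting a = 3.607 gives A² = 0.0025436, so A = 0.050434.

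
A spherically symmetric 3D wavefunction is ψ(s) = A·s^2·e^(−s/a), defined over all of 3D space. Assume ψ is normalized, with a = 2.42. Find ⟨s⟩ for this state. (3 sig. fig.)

The expectation value is the |ψ|²-weighted average of s: ∫ s|ψ|² 4πs² ds.
Recall ∫₀^∞ s^m e^(−s/β) ds = m!·β^(m+1), the ratio of the moment integral to the normalization integral gives ⟨s⟩ = 7·a/2.
With a = 2.42, ⟨s⟩ = 8.470.

⟨s⟩ ≈ 8.47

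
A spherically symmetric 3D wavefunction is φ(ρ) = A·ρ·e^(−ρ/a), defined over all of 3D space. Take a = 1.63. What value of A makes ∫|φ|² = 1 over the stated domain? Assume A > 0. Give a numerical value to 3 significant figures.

A ≈ 0.0960

The normalization condition is ∫|φ|² 4πρ² dρ = 1 from 0 to ∞.
The angular integral contributes 4π, leaving ∫₀^∞ ρ²|φ|² dρ.
With φ = A·ρ·e^(−ρ/a), the integral evaluates to A²·[3·π·a^5].
Setting this equal to 1 gives A² = 1/(3·π·a^5).
Plugging in a = 1.63 yields A = 0.09603.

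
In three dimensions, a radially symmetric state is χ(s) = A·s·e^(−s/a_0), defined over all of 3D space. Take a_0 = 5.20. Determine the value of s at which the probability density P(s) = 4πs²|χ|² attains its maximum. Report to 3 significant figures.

s ≈ 10.4

Set d/ds [P(s) = 4πs²|χ|²] = 0 and solve for s > 0.
Solving yields s = 2·a_0.
With a_0 = 5.20, the most probable radial distance is 10.40.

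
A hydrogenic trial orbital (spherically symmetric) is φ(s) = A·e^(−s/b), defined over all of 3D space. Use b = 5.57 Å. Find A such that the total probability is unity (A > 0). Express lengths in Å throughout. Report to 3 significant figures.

The normalization condition is ∫|φ|² 4πs² ds = 1 from 0 to ∞.
With φ = A·e^(−s/b), the integral evaluates to A²·[π·b^3].
Setting this equal to 1 gives A² = 1/(π·b^3).
With b = 5.57: A² = 0.001842 and A = 0.04292.

A ≈ 0.0429 Å^(-3/2)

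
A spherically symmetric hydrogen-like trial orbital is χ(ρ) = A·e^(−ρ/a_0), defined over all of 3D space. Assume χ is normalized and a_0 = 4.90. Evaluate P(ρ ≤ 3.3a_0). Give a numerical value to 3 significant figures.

Integrate the radial probability density 4πρ²|χ|² over ρ ≤ 3.3a_0.
The full normalization integral is A²·[π·a_0^3] = 1, fixing A².
In terms of u = ρ/a_0 (A², 4π and the length scale all cancel between numerator and denominator), P = [∫_{0}^{3.3} u^2·e^(-2·u) du] / [∫_{0}^{∞} u^2·e^(-2·u) du].
An antiderivative of u^2·e^(-2·u) is -(2·u^2 + 2·u + 1)·e^(-2·u)/4; evaluating from 0 to 3.3 gives 1/4 - 1469·e^(-33/5)/200, while the full integral is 1/4.
This evaluates to P = 0.9600.

P ≈ 0.960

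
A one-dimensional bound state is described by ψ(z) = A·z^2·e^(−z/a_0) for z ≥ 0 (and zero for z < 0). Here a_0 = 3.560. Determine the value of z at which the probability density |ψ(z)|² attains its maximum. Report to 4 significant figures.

z ≈ 7.120

Set d/dz [|ψ(z)|²] = 0 and solve for z > 0.
Solving yields z = 2·a_0.
With a_0 = 3.560, the most probable position is 7.1200.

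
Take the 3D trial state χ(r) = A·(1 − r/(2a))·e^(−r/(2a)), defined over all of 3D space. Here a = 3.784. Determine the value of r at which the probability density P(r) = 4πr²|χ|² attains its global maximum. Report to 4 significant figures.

Differentiate P(r) = 4πr²|χ|² with respect to r and set to zero.
Solving yields r = a·(√(5) + 3).
With a = 3.784, the most probable radial distance is 19.813.

r ≈ 19.81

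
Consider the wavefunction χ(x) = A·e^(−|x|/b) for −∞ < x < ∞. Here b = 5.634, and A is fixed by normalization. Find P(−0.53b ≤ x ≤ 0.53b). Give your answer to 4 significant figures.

P ≈ 0.6535

The probability is P = ∫ |χ|² dx over [−0.53b, 0.53b].
The normalization integral ∫|χ|²dx over the whole domain equals b·A², and A² cancels in the ratio.
Both integrals are even about x = 0, so only the x ≥ 0 halves are needed (the factors of 2 cancel). In terms of u = x/b (A² and the length scale cancel between numerator and denominator), P = [∫_{0}^{0.53} e^(-2·u) du] / [∫_{0}^{∞} e^(-2·u) du].
With ∫ e^(-2·u) du = -e^(-2·u)/2 + C, the region integral is 1/2 - e^(-53/50)/2 and the full one is 1/2.
The result is P = 0.65354.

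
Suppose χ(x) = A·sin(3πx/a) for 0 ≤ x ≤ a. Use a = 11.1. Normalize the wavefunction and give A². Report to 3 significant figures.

A^2 ≈ 0.180

We need A² ∫|f|² dx = 1, taking the integral from 0 to a.
With ∫₀^a sin²(nπx/a) dx = a/2, ∫|χ|² dx = A²·(a/2).
Hence A² = 1/[a/2].
Plugging in a = 11.1 yields A = 0.4245.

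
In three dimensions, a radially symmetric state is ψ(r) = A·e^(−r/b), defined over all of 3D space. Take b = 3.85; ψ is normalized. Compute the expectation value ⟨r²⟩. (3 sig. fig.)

⟨r^2⟩ ≈ 44.5

The expectation value is the |ψ|²-weighted average of r^2: ∫ r^2|ψ|² 4πr² dr.
Using ∫₀^∞ rⁿ e^(−αr) dr = n!/αⁿ⁺¹, since the A² factors cancel between numerator and denominator, ⟨r²⟩ = 3·b^2.
Putting b = 3.85 gives 44.47.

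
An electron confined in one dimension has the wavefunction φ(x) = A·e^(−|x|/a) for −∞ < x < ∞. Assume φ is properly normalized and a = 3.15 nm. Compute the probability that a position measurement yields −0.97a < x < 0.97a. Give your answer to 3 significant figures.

P ≈ 0.856

P = ∫_{−0.97a}^{0.97a} |φ(x)|² dx.
Since A² = 1/(a), this is the region integral divided by the full normalization integral.
By symmetry take twice the x ≥ 0 contribution in numerator and denominator; the 2's cancel. Substituting u = x/a, A² and the length scale cancel in the ratio: P = ∫_{0}^{0.97} e^(-2·u) du / ∫_{0}^{∞} e^(-2·u) du.
Using ∫ e^(-2·u) du = -e^(-2·u)/2, the numerator is 1/2 - e^(-97/50)/2 and the denominator is 1/2.
This works out to P = 0.8563.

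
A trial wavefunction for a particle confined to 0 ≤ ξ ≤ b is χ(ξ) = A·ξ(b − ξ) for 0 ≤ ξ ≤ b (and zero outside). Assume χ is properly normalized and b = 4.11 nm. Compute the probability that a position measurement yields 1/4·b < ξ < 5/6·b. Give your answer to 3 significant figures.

P ≈ 0.861

|χ|² is the probability density, so P = ∫_{1/4·b}^{5/6·b} |χ|² dξ.
Since A² = 1/(b^5/30), this is the region integral divided by the full normalization integral.
In terms of u = ξ/b (A² and the length scale cancel between numerator and denominator), P = [∫_{1/4}^{5/6} u^2·(1 - u)^2 du] / [∫_{0}^{1} u^2·(1 - u)^2 du].
An antiderivative of u^2·(1 - u)^2 is u^3·(6·u^2 - 15·u + 10)/30; evaluating from 1/4 to 5/6 gives ≈ 0.028700, while the full integral is 1/30.
This works out to P = 0.8610.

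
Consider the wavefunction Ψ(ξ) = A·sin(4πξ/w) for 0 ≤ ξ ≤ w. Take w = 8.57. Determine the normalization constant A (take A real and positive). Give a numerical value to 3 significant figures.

A ≈ 0.483

The normalization condition is ∫|Ψ|² dξ = 1 from 0 to w.
Using sin²θ = (1 − cos 2θ)/2, with Ψ = A·sin(4πξ/w), the integral evaluates to A²·[w/2].
With w = 8.57: A² = 0.2334 and A = 0.4831.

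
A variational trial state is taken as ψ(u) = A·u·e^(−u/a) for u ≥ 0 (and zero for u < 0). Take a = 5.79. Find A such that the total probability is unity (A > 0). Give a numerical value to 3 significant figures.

Require ∫ |ψ|² du = 1 over the whole domain.
Using ∫₀^∞ uⁿ e^(−αu) du = n!/αⁿ⁺¹, the integral (without the A² prefactor) comes out to a^3/4.
Hence A² = 1/[a^3/4].
Plugging in a = 5.79 yields A = 0.1436.

A ≈ 0.144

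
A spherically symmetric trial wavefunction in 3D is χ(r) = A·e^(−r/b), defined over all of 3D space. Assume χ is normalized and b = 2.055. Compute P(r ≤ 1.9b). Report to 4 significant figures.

P ≈ 0.7311

With dV = 4πr²dr, the probability is ∫|χ|² dV over r ≤ 1.9b.
A² is fixed by ∫₀^∞ 4πr²|χ|² dr = 1, i.e. A² = (π·b^3)^(−1).
Substituting u = r/b, A², 4π and the length scale all cancel in the ratio: P = ∫_{0}^{1.9} u^2·e^(-2·u) du / ∫_{0}^{∞} u^2·e^(-2·u) du.
With ∫ u^2·e^(-2·u) du = -(2·u^2 + 2·u + 1)·e^(-2·u)/4 + C, the region integral is 1/4 - 601·e^(-19/5)/200 and the full one is 1/4.
Taking the ratio yields P = 0.73110.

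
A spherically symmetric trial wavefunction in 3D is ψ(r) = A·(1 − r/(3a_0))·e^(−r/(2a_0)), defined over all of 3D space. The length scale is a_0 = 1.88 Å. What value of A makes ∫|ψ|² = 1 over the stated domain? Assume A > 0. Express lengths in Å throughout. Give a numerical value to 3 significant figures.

Normalization requires ∫|ψ|² 4πr² dr = 1, integrated from 0 to ∞.
The angular integral contributes 4π, leaving ∫₀^∞ r²|ψ|² dr.
The integral (without the A² prefactor) comes out to 8·π·a_0^3/3.
With a_0 = 1.88: A² = 0.01796 and A = 0.1340.

A ≈ 0.134 Å^(-3/2)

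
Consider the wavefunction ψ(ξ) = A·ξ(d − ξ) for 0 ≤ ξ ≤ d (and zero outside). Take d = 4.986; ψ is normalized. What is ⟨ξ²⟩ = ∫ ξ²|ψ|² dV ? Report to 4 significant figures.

⟨ξ^2⟩ ≈ 7.103

The expectation value is the |ψ|²-weighted average of ξ^2: ∫ ξ^2|ψ|² dξ.
Expanding the polynomial and integrating term by term, evaluating both integrals, ⟨ξ²⟩ = 2·d^2/7.
Putting d = 4.986 gives 7.1029.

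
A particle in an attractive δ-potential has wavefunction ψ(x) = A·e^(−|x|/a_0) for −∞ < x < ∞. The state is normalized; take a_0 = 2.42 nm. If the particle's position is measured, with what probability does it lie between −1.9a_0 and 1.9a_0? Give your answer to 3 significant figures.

|ψ|² is the probability density, so P = ∫_{−1.9a_0}^{1.9a_0} |ψ|² dx.
Since A² = 1/(a_0), this is the region integral divided by the full normalization integral.
By symmetry take twice the x ≥ 0 contribution in numerator and denominator; the 2's cancel. In terms of u = x/a_0 (A² and the length scale cancel between numerator and denominator), P = [∫_{0}^{1.9} e^(-2·u) du] / [∫_{0}^{∞} e^(-2·u) du].
An antiderivative of e^(-2·u) is -e^(-2·u)/2; evaluating from 0 to 1.9 gives 1/2 - e^(-19/5)/2, while the full integral is 1/2.
Taking the ratio, P = 0.9776.

P ≈ 0.978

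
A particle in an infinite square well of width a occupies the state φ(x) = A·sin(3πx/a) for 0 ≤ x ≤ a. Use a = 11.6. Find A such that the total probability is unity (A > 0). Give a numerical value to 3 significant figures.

A ≈ 0.415

We need A² ∫|f|² dx = 1, taking the integral from 0 to a.
With ∫₀^a sin²(nπx/a) dx = a/2, the integral (without the A² prefactor) comes out to a/2.
So A² = (a/2)^(−1).
Substituting a = 11.6 gives A² = 0.1724, so A = 0.4152.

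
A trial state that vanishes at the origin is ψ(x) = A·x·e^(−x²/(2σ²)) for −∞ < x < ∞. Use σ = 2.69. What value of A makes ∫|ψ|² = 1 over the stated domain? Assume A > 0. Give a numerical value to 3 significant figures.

Require ∫ |ψ|² dx = 1 over the whole domain.
With ∫_{−∞}^{∞} x^(2m) e^(−αx²) dx = (2m−1)!!·√π / (2^m α^(m+1/2)), carrying out the integral gives A² · √(π)·σ^3/2.
So A² = (√(π)·σ^3/2)^(−1).
Substituting σ = 2.69 gives A² = 0.05797, so A = 0.2408.

A ≈ 0.241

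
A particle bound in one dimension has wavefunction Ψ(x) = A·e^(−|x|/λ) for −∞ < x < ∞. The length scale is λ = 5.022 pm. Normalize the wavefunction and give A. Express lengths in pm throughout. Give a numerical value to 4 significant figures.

The normalization condition is ∫|Ψ|² dx = 1 from −∞ to ∞.
∫|Ψ|² dx = A²·(λ).
So A² = (λ)^(−1).
Plugging in λ = 5.022 yields A = 0.44623.

A ≈ 0.4462 pm^(-1/2)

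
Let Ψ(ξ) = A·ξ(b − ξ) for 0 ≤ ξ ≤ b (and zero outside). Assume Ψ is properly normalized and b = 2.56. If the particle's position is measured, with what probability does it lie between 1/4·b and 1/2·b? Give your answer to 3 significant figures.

|Ψ|² is the probability density, so P = ∫_{1/4·b}^{1/2·b} |Ψ|² dξ.
Since A² = 1/(b^5/30), this is the region integral divided by the full normalization integral.
Substituting u = ξ/b, A² and the length scale cancel in the ratio: P = ∫_{1/4}^{1/2} u^2·(1 - u)^2 du / ∫_{0}^{1} u^2·(1 - u)^2 du.
With ∫ u^2·(1 - u)^2 du = u^3·(6·u^2 - 15·u + 10)/30 + C, the region integral is ≈ 0.013216 and the full one is 1/30.
The result is P = 203/512.

P ≈ 0.396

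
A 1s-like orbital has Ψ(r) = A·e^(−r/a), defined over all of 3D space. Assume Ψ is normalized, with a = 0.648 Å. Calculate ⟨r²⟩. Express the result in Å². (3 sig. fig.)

The expectation value is the |Ψ|²-weighted average of r^2: ∫ r^2|Ψ|² 4πr² dr.
Using ∫₀^∞ rⁿ e^(−αr) dr = n!/αⁿ⁺¹, since the A² factors cancel between numerator and denominator, ⟨r²⟩ = 3·a^2.
Putting a = 0.648 gives 1.260.

⟨r^2⟩ ≈ 1.26 Å^2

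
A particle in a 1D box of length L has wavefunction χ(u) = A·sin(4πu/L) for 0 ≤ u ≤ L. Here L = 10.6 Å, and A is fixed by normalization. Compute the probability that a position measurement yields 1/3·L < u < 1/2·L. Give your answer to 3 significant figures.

P ≈ 0.201

The probability is P = ∫ |χ|² du over [1/3·L, 1/2·L].
With A² fixed by ∫|χ|² = 1, i.e. A² = (L/2)^(−1), substitute and integrate.
Substituting t = u/L, A² and the length scale cancel in the ratio: P = ∫_{1/3}^{1/2} sin(4·π·t)^2 dt / ∫_{0}^{1} sin(4·π·t)^2 dt.
An antiderivative of sin(4·π·t)^2 is t/2 - sin(4·π·t)·cos(4·π·t)/(8·π); evaluating from 1/3 to 1/2 gives √(3)/(32·π) + 1/12, while the full integral is 1/2.
The result is P = (√(3)/16 + π/6)/π.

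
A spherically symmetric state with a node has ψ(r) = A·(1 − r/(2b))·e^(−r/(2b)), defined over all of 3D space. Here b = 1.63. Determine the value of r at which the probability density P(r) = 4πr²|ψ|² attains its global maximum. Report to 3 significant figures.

Differentiate P(r) = 4πr²|ψ|² with respect to r and set to zero.
Solving yields r = b·(√(5) + 3).
With b = 1.63, the most probable radial distance is 8.535.

r ≈ 8.53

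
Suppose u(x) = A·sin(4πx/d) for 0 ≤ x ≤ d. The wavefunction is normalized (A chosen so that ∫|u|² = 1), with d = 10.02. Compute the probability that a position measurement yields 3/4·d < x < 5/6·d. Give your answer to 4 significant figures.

P ≈ 0.04888

|u|² is the probability density, so P = ∫_{3/4·d}^{5/6·d} |u|² dx.
Since A² = 1/(d/2), this is the region integral divided by the full normalization integral.
Let t = x/d; then A² and the length scale cancel, so P = ∫_{3/4}^{5/6} sin(4·π·t)^2 dt ÷ ∫_{0}^{1} sin(4·π·t)^2 dt.
An antiderivative of sin(4·π·t)^2 is t/2 - sin(4·π·t)·cos(4·π·t)/(8·π); evaluating from 3/4 to 5/6 gives -√(3)/(32·π) + 1/24, while the full integral is 1/2.
The result is P = (-√(3)/16 + π/12)/π.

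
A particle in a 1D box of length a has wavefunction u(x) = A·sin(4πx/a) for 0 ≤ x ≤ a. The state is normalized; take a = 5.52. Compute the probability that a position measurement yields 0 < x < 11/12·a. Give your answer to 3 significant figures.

P ≈ 0.951

The probability is P = ∫ |u|² dx over [0, 11/12·a].
The normalization integral ∫|u|²dx over the whole domain equals a/2·A², and A² cancels in the ratio.
In terms of t = x/a (A² and the length scale cancel between numerator and denominator), P = [∫_{0}^{11/12} sin(4·π·t)^2 dt] / [∫_{0}^{1} sin(4·π·t)^2 dt].
With ∫ sin(4·π·t)^2 dt = t/2 - sin(4·π·t)·cos(4·π·t)/(8·π) + C, the region integral is √(3)/(32·π) + 11/24 and the full one is 1/2.
This works out to P = √(3)/(16·π) + 11/12.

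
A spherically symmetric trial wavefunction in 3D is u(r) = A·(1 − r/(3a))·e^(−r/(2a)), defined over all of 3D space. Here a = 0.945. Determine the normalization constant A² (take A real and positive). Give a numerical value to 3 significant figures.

Normalization requires ∫|u|² 4πr² dr = 1, integrated from 0 to ∞.
In 3D with spherical symmetry the volume element is 4πr² dr.
Recall ∫₀^∞ r^m e^(−r/β) dr = m!·β^(m+1), carrying out the integral gives A² · 8·π·a^3/3.
Hence A² = 1/[8·π·a^3/3].
Plugging in a = 0.945 yields A = 0.3761.

A^2 ≈ 0.141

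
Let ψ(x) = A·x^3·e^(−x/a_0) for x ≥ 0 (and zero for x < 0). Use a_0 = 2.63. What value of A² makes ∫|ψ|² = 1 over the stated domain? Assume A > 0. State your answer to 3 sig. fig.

The normalization condition is ∫|ψ|² dx = 1 from 0 to ∞.
With ψ = A·x^3·e^(−x/a_0), the integral evaluates to A²·[45·a_0^7/8].
Setting this equal to 1 gives A² = 1/(45·a_0^7/8).
Substituting a_0 = 2.63 gives A² = 0.0002043, so A = 0.01429.

A^2 ≈ 0.000204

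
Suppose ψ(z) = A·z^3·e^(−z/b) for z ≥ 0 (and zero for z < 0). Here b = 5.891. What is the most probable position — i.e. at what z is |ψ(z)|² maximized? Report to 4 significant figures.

z ≈ 17.67

Differentiate |ψ(z)|² with respect to z and set to zero.
This gives z = 3·b.
With b = 5.891, the most probable position is 17.673.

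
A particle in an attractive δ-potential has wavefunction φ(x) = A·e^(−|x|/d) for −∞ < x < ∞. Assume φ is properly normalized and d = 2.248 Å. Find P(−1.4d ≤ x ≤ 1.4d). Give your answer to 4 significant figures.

P ≈ 0.9392

|φ|² is the probability density, so P = ∫_{−1.4d}^{1.4d} |φ|² dx.
With A² fixed by ∫|φ|² = 1, i.e. A² = (d)^(−1), substitute and integrate.
By symmetry take twice the x ≥ 0 contribution in numerator and denominator; the 2's cancel. Let u = x/d; then A² and the length scale cancel, so P = ∫_{0}^{1.4} e^(-2·u) du ÷ ∫_{0}^{∞} e^(-2·u) du.
With ∫ e^(-2·u) du = -e^(-2·u)/2 + C, the region integral is 1/2 - e^(-14/5)/2 and the full one is 1/2.
Taking the ratio, P = 0.93919.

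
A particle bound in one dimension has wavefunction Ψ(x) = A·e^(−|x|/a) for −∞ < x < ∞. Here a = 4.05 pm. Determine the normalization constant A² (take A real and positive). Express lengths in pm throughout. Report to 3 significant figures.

Require ∫ |Ψ|² dx = 1 over the whole domain.
∫|Ψ|² dx = A²·(a).
Hence A² = 1/[a].
Plugging in a = 4.05 yields A = 0.4969.

A^2 ≈ 0.247 pm^(-1)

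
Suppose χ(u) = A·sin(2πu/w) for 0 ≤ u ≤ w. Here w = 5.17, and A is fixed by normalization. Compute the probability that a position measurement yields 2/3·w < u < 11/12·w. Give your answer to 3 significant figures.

P ≈ 0.388

|χ|² is the probability density, so P = ∫_{2/3·w}^{11/12·w} |χ|² du.
Since A² = 1/(w/2), this is the region integral divided by the full normalization integral.
Let t = u/w; then A² and the length scale cancel, so P = ∫_{2/3}^{11/12} sin(2·π·t)^2 dt ÷ ∫_{0}^{1} sin(2·π·t)^2 dt.
An antiderivative of sin(2·π·t)^2 is t/2 - sin(4·π·t)/(8·π); evaluating from 2/3 to 11/12 gives √(3)/(8·π) + 1/8, while the full integral is 1/2.
This works out to P = (√(3) + π)/(4·π).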